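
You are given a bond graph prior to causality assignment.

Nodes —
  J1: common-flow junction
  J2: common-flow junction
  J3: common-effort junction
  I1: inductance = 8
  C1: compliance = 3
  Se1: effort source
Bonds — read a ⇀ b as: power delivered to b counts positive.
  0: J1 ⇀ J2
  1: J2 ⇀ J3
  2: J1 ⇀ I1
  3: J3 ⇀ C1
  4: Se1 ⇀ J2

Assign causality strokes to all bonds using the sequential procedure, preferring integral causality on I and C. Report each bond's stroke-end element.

bond 0 |J1
bond 1 |J2
bond 2 |I1
bond 3 |J3
bond 4 |J2

β4 |J2  (Se1 fixes effort; stroke away)
β2 |I1  (I1 outputs flow p/I1)
β0 |J1  (J1: bond 2 brought flow, rest push out)
β1 |J2  (1-jn J2 has f-setter on 0)
β3 |J3  (J3 needs exactly one e-in)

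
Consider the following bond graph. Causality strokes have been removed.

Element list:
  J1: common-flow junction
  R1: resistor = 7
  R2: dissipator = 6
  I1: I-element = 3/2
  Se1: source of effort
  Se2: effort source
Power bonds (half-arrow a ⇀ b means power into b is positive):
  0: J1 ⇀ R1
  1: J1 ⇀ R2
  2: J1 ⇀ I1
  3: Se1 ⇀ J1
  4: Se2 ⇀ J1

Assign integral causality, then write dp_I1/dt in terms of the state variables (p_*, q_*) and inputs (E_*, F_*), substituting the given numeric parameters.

dp_I1/dt = E_Se1 + E_Se2 - 26*p_I1/3

#3 →J1  (Se1 (Se) sets effort on bond)
#4 →J1  (source Se2 imposes e)
#2 →I1  (prefer integral on I1)
#0 →J1  (J1 flow already set via bond 2)
#1 →J1  (J1: bond 2 brought flow, rest push out)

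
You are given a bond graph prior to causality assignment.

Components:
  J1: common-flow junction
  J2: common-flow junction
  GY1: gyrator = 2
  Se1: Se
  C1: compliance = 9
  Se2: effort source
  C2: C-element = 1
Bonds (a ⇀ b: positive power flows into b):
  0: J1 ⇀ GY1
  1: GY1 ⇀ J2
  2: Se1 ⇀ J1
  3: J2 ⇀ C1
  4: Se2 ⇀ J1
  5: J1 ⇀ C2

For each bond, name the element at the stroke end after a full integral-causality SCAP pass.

b2 stroke→J1  (Se1 (Se) sets effort on bond)
b4 stroke→J1  (Se2 fixes effort; stroke away)
b3 stroke→J2  (C1: C, integral causality)
b1 stroke→GY1  (J2: last free bond brings flow in)
b0 stroke→GY1  (GY GY1: same side as bond 1)
b5 stroke→J1  (common-f at J1 fixed by 0)

bond 0 stroke at GY1
bond 1 stroke at GY1
bond 2 stroke at J1
bond 3 stroke at J2
bond 4 stroke at J1
bond 5 stroke at J1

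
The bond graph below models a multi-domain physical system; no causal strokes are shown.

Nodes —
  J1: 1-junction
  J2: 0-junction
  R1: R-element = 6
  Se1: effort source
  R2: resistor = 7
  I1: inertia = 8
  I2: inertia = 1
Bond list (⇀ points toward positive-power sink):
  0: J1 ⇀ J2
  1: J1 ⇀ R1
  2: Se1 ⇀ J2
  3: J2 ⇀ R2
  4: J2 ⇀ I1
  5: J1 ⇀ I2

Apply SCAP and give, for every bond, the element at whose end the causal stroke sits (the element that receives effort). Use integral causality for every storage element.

b2 |J2  (Se1: effort source, stroke at far end)
b0 |J1  (0-jn J2 has e-setter on 2)
b3 |R2  (J2: bond 2 brought effort, rest push out)
b4 |I1  (J2 effort already set via bond 2)
b5 |I2  (I2 outputs flow p/I2)
b1 |J1  (common-f at J1 fixed by 5)

bond 0 |J1
bond 1 |J1
bond 2 |J2
bond 3 |R2
bond 4 |I1
bond 5 |I2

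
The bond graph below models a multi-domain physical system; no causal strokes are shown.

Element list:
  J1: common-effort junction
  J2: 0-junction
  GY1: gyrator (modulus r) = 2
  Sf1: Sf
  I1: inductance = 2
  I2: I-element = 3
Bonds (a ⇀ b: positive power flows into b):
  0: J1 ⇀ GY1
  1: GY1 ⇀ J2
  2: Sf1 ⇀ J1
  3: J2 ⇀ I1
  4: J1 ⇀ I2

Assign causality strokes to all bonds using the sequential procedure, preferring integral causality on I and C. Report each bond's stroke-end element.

b0 stroke→J1
b1 stroke→J2
b2 stroke→Sf1
b3 stroke→I1
b4 stroke→I2

bond 2 stroke→Sf1  (Sf1 (Sf) sets flow on bond)
bond 3 stroke→I1  (I1: I, integral causality)
bond 1 stroke→J2  (J2: last free bond brings effort in)
bond 0 stroke→J1  (GY GY1: same side as bond 1)
bond 4 stroke→I2  (J1 effort already set via bond 0)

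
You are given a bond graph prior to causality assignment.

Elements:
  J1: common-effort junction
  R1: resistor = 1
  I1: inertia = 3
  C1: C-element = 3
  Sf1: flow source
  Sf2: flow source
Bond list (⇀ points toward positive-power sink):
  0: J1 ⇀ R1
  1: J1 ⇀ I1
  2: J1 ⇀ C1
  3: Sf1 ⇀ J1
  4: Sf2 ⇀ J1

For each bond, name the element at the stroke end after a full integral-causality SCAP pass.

#3 stroke→Sf1  (Sf1: flow source, stroke at near end)
#4 stroke→Sf2  (Sf2 (Sf) sets flow on bond)
#1 stroke→I1  (I1: I, integral causality)
#2 stroke→J1  (C1 integral (e out))
#0 stroke→R1  (0-jn J1 has e-setter on 2)

β0 stroke at R1
β1 stroke at I1
β2 stroke at J1
β3 stroke at Sf1
β4 stroke at Sf2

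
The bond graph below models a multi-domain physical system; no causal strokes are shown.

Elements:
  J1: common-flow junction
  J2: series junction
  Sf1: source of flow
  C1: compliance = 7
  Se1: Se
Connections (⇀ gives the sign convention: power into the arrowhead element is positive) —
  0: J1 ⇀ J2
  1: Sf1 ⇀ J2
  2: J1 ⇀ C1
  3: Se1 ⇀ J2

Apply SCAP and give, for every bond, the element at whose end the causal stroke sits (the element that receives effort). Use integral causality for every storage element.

bond 0 stroke→J2
bond 1 stroke→Sf1
bond 2 stroke→J1
bond 3 stroke→J2

#1 →Sf1  (Sf1 (Sf) sets flow on bond)
#3 →J2  (Se1 (Se) sets effort on bond)
#0 →J2  (J2 flow already set via bond 1)
#2 →J1  (J1 flow already set via bond 0)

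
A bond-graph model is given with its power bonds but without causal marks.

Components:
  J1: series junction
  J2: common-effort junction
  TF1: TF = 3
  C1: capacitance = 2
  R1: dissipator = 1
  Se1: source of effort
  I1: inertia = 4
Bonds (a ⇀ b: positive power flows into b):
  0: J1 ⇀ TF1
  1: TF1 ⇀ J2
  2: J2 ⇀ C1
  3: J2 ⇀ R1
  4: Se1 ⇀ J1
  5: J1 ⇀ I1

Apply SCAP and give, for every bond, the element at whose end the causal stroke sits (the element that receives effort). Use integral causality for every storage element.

#4 stroke→J1  (Se1 (Se) sets effort on bond)
#2 stroke→J2  (C1 integral (e out))
#1 stroke→TF1  (common-e at J2 fixed by 2)
#3 stroke→R1  (J2: bond 2 brought effort, rest push out)
#0 stroke→J1  (through TF1, causality passes straight; one stroke at TF1)
#5 stroke→I1  (closing 1-jn rule on J1)

β0 stroke→J1
β1 stroke→TF1
β2 stroke→J2
β3 stroke→R1
β4 stroke→J1
β5 stroke→I1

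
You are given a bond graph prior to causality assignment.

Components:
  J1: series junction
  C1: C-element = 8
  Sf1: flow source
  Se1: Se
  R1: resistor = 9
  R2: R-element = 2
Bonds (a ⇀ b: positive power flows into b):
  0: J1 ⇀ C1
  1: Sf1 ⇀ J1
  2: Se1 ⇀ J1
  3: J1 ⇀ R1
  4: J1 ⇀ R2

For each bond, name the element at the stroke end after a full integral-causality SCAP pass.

b1 |Sf1  (source Sf1 imposes f)
b2 |J1  (Se1 (Se) sets effort on bond)
b0 |J1  (J1 flow already set via bond 1)
b3 |J1  (1-jn J1 has f-setter on 1)
b4 |J1  (J1 flow already set via bond 1)

β0 →J1
β1 →Sf1
β2 →J1
β3 →J1
β4 →J1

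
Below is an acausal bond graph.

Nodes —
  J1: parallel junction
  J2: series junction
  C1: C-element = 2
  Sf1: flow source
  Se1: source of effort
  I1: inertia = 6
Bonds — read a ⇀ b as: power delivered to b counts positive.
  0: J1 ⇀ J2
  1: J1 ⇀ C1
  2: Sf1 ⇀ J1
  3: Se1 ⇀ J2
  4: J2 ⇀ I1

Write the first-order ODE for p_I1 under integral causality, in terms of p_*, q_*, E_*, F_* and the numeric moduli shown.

dp_I1/dt = E_Se1 + q_C1/2

#2 |Sf1  (Sf1 (Sf) sets flow on bond)
#3 |J2  (Se1 fixes effort; stroke away)
#1 |J1  (C1 integral (e out))
#0 |J2  (J1 effort already set via bond 1)
#4 |I1  (closing 1-jn rule on J2)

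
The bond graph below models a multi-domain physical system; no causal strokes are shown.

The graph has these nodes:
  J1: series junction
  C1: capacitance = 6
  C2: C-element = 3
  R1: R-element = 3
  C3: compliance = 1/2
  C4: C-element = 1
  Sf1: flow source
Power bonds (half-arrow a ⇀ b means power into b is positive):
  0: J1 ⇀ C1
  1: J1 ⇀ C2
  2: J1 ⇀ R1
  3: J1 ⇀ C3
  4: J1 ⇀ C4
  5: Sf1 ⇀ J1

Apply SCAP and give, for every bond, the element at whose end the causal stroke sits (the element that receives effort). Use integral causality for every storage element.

β0 stroke→J1
β1 stroke→J1
β2 stroke→J1
β3 stroke→J1
β4 stroke→J1
β5 stroke→Sf1

bond 5 →Sf1  (Sf1 (Sf) sets flow on bond)
bond 0 →J1  (J1 flow already set via bond 5)
bond 1 →J1  (J1: bond 5 brought flow, rest push out)
bond 2 →J1  (1-jn J1 has f-setter on 5)
bond 3 →J1  (1-jn J1 has f-setter on 5)
bond 4 →J1  (common-f at J1 fixed by 5)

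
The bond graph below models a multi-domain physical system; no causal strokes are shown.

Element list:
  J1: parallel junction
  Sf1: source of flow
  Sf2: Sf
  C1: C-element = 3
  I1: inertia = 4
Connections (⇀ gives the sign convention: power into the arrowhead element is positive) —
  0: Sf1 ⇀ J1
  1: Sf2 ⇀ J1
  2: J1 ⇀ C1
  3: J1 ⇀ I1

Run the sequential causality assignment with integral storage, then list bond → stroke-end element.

b0 |Sf1
b1 |Sf2
b2 |J1
b3 |I1

bond 0 →Sf1  (source Sf1 imposes f)
bond 1 →Sf2  (Sf2: flow source, stroke at near end)
bond 2 →J1  (C1 integral (e out))
bond 3 →I1  (J1: bond 2 brought effort, rest push out)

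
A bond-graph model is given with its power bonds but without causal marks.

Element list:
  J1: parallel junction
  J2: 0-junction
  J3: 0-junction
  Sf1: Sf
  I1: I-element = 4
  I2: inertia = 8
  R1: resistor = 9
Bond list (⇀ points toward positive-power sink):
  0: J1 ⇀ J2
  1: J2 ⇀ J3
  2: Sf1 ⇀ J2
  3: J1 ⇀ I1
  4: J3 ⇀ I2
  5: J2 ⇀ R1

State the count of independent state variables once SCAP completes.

2  (I1, I2 all integral)

#2 stroke→Sf1  (Sf1 fixes flow; stroke at Sf1)
#3 stroke→I1  (I1: I, integral causality)
#0 stroke→J1  (J1 needs exactly one e-in)
#4 stroke→I2  (I2 integral (f out))
#1 stroke→J3  (J3 needs exactly one e-in)
#5 stroke→J2  (closing 0-jn rule on J2)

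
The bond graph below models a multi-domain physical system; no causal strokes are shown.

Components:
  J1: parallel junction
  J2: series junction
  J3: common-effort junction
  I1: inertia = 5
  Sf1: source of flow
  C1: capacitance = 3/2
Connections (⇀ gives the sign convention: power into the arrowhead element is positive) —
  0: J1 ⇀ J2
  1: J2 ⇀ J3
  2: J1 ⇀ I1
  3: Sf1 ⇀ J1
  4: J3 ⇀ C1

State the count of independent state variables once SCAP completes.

β3 →Sf1  (Sf1: flow source, stroke at near end)
β2 →I1  (prefer integral on I1)
β0 →J1  (only one effort-in slot at J1)
β1 →J2  (common-f at J2 fixed by 0)
β4 →J3  (only one effort-in slot at J3)

2  (C1, I1 all integral)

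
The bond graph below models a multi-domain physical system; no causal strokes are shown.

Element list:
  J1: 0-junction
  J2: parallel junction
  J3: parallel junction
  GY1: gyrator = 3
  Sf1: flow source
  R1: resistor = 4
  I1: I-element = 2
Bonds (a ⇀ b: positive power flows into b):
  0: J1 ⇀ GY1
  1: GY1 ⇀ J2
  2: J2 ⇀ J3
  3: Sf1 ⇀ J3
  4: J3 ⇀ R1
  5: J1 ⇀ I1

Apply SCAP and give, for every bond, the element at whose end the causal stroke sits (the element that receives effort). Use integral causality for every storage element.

#0 |J1
#1 |J2
#2 |J3
#3 |Sf1
#4 |R1
#5 |I1

bond 3 stroke→Sf1  (source Sf1 imposes f)
bond 5 stroke→I1  (prefer integral on I1)
bond 0 stroke→J1  (J1: last free bond brings effort in)
bond 1 stroke→J2  (GY1 both-in/both-out from 0)
bond 2 stroke→J3  (0-jn J2 has e-setter on 1)
bond 4 stroke→R1  (J3: bond 2 brought effort, rest push out)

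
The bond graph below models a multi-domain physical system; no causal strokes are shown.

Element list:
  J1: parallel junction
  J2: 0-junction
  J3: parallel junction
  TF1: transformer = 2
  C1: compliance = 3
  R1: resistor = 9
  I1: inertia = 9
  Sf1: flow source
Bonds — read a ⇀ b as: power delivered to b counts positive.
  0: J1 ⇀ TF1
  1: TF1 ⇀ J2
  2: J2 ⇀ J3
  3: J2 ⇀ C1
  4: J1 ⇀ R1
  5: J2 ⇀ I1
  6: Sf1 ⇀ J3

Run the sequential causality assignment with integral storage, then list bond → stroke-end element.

bond 0 →J1
bond 1 →TF1
bond 2 →J3
bond 3 →J2
bond 4 →R1
bond 5 →I1
bond 6 →Sf1

β6 stroke→Sf1  (Sf1 (Sf) sets flow on bond)
β2 stroke→J3  (only one effort-in slot at J3)
β3 stroke→J2  (C1 outputs effort q/C1)
β1 stroke→TF1  (J2 effort already set via bond 3)
β5 stroke→I1  (J2: bond 3 brought effort, rest push out)
β0 stroke→J1  (TF TF1: opposite of bond 1)
β4 stroke→R1  (0-jn J1 has e-setter on 0)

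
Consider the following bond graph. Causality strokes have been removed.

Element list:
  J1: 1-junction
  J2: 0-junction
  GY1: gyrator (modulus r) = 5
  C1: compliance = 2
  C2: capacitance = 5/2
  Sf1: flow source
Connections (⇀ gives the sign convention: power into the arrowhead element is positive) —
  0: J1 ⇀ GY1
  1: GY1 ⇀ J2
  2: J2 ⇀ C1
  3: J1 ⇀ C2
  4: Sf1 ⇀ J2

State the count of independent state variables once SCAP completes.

#4 →Sf1  (Sf1 fixes flow; stroke at Sf1)
#2 →J2  (C1 outputs effort q/C1)
#1 →GY1  (J2 effort already set via bond 2)
#0 →GY1  (GY1: gyrator matches bond 1)
#3 →J1  (common-f at J1 fixed by 0)

2  (C1, C2 all integral)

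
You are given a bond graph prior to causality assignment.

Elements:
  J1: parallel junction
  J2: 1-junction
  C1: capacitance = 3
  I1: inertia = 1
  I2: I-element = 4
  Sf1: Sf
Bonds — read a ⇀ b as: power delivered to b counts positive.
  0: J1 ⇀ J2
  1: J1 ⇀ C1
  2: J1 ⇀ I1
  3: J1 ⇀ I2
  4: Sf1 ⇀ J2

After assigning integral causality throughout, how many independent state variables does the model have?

3  (C1, I1, I2 all integral)

bond 4 stroke→Sf1  (Sf1: flow source, stroke at near end)
bond 0 stroke→J2  (J2: bond 4 brought flow, rest push out)
bond 1 stroke→J1  (C1: C, integral causality)
bond 2 stroke→I1  (0-jn J1 has e-setter on 1)
bond 3 stroke→I2  (common-e at J1 fixed by 1)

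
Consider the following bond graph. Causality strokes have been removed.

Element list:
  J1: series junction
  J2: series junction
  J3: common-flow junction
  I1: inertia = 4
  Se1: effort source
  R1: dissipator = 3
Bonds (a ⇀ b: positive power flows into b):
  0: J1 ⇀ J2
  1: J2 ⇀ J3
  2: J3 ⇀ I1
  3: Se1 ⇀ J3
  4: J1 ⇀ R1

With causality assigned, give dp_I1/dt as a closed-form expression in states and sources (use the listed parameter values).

#3 →J3  (source Se1 imposes e)
#2 →I1  (prefer integral on I1)
#1 →J3  (J3: bond 2 brought flow, rest push out)
#0 →J2  (1-jn J2 has f-setter on 1)
#4 →J1  (J1: bond 0 brought flow, rest push out)

dp_I1/dt = E_Se1 - 3*p_I1/4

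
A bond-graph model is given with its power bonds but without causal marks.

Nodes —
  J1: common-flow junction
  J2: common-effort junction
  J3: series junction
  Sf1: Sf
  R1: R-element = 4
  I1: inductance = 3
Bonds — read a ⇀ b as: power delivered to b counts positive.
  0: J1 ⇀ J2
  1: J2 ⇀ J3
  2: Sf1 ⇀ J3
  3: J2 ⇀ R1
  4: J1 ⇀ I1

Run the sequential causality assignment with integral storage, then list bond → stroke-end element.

bond 2 →Sf1  (source Sf1 imposes f)
bond 1 →J3  (1-jn J3 has f-setter on 2)
bond 4 →I1  (I1: I, integral causality)
bond 0 →J1  (J1 flow already set via bond 4)
bond 3 →J2  (only one effort-in slot at J2)

b0 →J1
b1 →J3
b2 →Sf1
b3 →J2
b4 →I1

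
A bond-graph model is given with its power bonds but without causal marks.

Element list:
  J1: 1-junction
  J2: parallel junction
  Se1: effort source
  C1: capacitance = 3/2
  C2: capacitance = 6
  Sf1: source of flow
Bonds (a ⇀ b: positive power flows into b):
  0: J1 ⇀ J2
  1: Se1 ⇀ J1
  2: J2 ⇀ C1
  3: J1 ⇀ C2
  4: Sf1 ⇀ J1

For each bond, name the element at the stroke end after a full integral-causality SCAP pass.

#1 →J1  (Se1: effort source, stroke at far end)
#4 →Sf1  (source Sf1 imposes f)
#0 →J1  (J1: bond 4 brought flow, rest push out)
#3 →J1  (common-f at J1 fixed by 4)
#2 →J2  (J2 needs exactly one e-in)

β0 →J1
β1 →J1
β2 →J2
β3 →J1
β4 →Sf1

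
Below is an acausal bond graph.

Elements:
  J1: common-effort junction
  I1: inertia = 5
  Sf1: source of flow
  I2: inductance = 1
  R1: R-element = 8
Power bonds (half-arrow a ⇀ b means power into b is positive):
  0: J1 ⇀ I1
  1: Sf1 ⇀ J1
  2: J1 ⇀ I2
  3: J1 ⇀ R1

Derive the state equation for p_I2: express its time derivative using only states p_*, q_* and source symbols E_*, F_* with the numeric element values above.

dp_I2/dt = 8*F_Sf1 - 8*p_I1/5 - 8*p_I2

β1 |Sf1  (Sf1 fixes flow; stroke at Sf1)
β0 |I1  (I1 outputs flow p/I1)
β2 |I2  (I2: I, integral causality)
β3 |J1  (J1: last free bond brings effort in)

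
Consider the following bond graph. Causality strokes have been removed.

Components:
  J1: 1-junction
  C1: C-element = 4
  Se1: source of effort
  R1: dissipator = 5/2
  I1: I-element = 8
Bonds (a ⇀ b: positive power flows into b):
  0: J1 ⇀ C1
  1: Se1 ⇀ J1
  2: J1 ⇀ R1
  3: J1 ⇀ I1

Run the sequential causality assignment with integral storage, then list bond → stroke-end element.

#1 stroke→J1  (Se1 fixes effort; stroke away)
#0 stroke→J1  (C1 integral (e out))
#3 stroke→I1  (I1: I, integral causality)
#2 stroke→J1  (1-jn J1 has f-setter on 3)

β0 stroke at J1
β1 stroke at J1
β2 stroke at J1
β3 stroke at I1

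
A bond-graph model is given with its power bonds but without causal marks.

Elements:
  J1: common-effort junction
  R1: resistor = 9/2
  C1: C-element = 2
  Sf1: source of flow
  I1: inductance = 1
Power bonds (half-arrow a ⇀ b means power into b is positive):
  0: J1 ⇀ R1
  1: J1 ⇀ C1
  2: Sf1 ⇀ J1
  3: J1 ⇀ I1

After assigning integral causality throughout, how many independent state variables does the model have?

2  (C1, I1 all integral)

#2 |Sf1  (Sf1: flow source, stroke at near end)
#1 |J1  (prefer integral on C1)
#0 |R1  (0-jn J1 has e-setter on 1)
#3 |I1  (J1: bond 1 brought effort, rest push out)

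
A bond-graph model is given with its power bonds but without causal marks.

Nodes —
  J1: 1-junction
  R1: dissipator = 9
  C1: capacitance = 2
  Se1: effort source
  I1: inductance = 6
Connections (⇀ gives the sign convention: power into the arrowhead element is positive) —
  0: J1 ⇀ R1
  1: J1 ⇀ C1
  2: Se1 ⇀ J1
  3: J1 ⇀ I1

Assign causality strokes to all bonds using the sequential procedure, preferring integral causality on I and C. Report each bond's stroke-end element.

β0 stroke at J1
β1 stroke at J1
β2 stroke at J1
β3 stroke at I1

b2 →J1  (Se1: effort source, stroke at far end)
b1 →J1  (prefer integral on C1)
b3 →I1  (I1 integral (f out))
b0 →J1  (J1: bond 3 brought flow, rest push out)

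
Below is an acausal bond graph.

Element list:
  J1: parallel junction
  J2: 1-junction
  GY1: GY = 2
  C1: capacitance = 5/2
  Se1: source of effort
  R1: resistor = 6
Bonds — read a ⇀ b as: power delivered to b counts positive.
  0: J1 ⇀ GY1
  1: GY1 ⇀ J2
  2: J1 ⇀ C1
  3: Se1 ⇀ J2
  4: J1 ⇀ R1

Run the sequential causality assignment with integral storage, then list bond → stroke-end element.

#0 |GY1
#1 |GY1
#2 |J1
#3 |J2
#4 |R1

#3 |J2  (Se1: effort source, stroke at far end)
#1 |GY1  (only one flow-in slot at J2)
#0 |GY1  (through GY1, causality inverts; strokes same side of GY1)
#2 |J1  (C1 integral (e out))
#4 |R1  (J1 effort already set via bond 2)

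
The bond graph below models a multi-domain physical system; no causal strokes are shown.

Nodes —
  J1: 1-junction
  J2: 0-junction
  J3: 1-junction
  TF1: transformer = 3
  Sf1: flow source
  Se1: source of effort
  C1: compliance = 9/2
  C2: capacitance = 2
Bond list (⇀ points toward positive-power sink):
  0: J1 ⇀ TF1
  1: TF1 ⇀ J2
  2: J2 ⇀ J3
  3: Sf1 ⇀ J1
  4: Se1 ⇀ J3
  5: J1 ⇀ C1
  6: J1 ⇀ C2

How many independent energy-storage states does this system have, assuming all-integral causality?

#3 stroke at Sf1  (Sf1: flow source, stroke at near end)
#4 stroke at J3  (Se1: effort source, stroke at far end)
#0 stroke at J1  (J1: bond 3 brought flow, rest push out)
#5 stroke at J1  (J1: bond 3 brought flow, rest push out)
#6 stroke at J1  (J1 flow already set via bond 3)
#2 stroke at J2  (only one flow-in slot at J3)
#1 stroke at TF1  (TF1: transformer flips bond 0)

2  (C1, C2 all integral)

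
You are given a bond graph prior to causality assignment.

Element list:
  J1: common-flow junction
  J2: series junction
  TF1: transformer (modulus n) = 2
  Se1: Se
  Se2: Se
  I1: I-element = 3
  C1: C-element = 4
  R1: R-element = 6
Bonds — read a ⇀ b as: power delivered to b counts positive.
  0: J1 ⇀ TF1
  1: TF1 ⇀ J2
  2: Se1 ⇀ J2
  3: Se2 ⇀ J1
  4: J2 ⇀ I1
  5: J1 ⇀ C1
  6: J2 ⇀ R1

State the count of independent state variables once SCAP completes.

b2 stroke→J2  (Se1 fixes effort; stroke away)
b3 stroke→J1  (source Se2 imposes e)
b4 stroke→I1  (I1: I, integral causality)
b1 stroke→J2  (1-jn J2 has f-setter on 4)
b6 stroke→J2  (J2 flow already set via bond 4)
b0 stroke→TF1  (TF1: transformer flips bond 1)
b5 stroke→J1  (common-f at J1 fixed by 0)

2  (C1, I1 all integral)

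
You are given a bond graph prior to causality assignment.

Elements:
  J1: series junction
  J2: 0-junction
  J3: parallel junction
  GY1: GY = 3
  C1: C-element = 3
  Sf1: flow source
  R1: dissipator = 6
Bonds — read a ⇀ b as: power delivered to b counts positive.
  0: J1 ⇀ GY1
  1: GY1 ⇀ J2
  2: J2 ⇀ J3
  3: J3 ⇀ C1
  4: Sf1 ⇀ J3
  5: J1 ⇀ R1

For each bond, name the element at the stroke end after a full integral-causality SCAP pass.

bond 4 stroke→Sf1  (source Sf1 imposes f)
bond 3 stroke→J3  (C1 outputs effort q/C1)
bond 2 stroke→J2  (0-jn J3 has e-setter on 3)
bond 1 stroke→GY1  (0-jn J2 has e-setter on 2)
bond 0 stroke→GY1  (GY1 both-in/both-out from 1)
bond 5 stroke→J1  (J1: bond 0 brought flow, rest push out)

bond 0 stroke at GY1
bond 1 stroke at GY1
bond 2 stroke at J2
bond 3 stroke at J3
bond 4 stroke at Sf1
bond 5 stroke at J1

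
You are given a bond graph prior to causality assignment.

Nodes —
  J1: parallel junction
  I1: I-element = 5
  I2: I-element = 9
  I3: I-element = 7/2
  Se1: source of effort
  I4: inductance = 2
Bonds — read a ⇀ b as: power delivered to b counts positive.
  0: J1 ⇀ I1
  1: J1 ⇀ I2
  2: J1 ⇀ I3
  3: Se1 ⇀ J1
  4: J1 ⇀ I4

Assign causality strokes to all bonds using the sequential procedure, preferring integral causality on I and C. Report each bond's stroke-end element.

#0 stroke→I1
#1 stroke→I2
#2 stroke→I3
#3 stroke→J1
#4 stroke→I4

bond 3 |J1  (source Se1 imposes e)
bond 0 |I1  (0-jn J1 has e-setter on 3)
bond 1 |I2  (common-e at J1 fixed by 3)
bond 2 |I3  (J1 effort already set via bond 3)
bond 4 |I4  (J1: bond 3 brought effort, rest push out)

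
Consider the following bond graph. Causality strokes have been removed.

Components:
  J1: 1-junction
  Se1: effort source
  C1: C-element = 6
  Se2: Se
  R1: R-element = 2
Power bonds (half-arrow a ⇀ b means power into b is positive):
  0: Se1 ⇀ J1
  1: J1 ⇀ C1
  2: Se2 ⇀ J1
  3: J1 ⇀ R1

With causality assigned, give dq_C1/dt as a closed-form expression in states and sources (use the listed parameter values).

bond 0 →J1  (Se1 fixes effort; stroke away)
bond 2 →J1  (Se2: effort source, stroke at far end)
bond 1 →J1  (C1: C, integral causality)
bond 3 →R1  (only one flow-in slot at J1)

dq_C1/dt = E_Se1/2 + E_Se2/2 - q_C1/12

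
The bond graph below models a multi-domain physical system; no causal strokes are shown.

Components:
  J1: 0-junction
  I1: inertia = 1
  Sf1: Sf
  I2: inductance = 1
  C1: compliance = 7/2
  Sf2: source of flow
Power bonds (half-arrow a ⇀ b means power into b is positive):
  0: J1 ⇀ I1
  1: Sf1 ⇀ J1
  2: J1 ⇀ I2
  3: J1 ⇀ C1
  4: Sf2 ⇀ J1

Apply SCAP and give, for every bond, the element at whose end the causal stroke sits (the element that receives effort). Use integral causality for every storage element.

b1 |Sf1  (Sf1: flow source, stroke at near end)
b4 |Sf2  (Sf2 (Sf) sets flow on bond)
b0 |I1  (prefer integral on I1)
b2 |I2  (I2 outputs flow p/I2)
b3 |J1  (J1: last free bond brings effort in)

bond 0 stroke at I1
bond 1 stroke at Sf1
bond 2 stroke at I2
bond 3 stroke at J1
bond 4 stroke at Sf2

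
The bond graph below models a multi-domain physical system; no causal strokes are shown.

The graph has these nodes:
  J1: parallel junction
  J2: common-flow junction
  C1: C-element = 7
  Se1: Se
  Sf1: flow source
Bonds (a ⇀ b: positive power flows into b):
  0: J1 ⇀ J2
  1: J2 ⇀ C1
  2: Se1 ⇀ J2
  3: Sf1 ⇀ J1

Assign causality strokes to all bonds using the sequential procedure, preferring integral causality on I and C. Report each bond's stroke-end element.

bond 2 stroke→J2  (source Se1 imposes e)
bond 3 stroke→Sf1  (Sf1 fixes flow; stroke at Sf1)
bond 0 stroke→J1  (closing 0-jn rule on J1)
bond 1 stroke→J2  (J2 flow already set via bond 0)

b0 →J1
b1 →J2
b2 →J2
b3 →Sf1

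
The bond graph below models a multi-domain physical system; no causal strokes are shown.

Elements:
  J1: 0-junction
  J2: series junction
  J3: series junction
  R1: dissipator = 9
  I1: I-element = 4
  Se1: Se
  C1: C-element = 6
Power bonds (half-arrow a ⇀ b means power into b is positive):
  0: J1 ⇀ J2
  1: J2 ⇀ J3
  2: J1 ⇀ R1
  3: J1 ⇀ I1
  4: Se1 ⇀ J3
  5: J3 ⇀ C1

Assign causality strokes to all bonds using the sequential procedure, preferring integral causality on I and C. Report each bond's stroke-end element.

b4 stroke→J3  (Se1: effort source, stroke at far end)
b3 stroke→I1  (I1 outputs flow p/I1)
b5 stroke→J3  (C1 integral (e out))
b1 stroke→J2  (only one flow-in slot at J3)
b0 stroke→J1  (J2 needs exactly one f-in)
b2 stroke→R1  (J1 effort already set via bond 0)

bond 0 →J1
bond 1 →J2
bond 2 →R1
bond 3 →I1
bond 4 →J3
bond 5 →J3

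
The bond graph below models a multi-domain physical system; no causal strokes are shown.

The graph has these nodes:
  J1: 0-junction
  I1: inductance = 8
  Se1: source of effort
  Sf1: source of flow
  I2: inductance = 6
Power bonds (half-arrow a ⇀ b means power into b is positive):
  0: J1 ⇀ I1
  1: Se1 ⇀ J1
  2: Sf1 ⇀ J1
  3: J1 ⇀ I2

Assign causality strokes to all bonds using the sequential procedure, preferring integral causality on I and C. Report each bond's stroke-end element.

#0 stroke→I1
#1 stroke→J1
#2 stroke→Sf1
#3 stroke→I2

bond 1 →J1  (source Se1 imposes e)
bond 2 →Sf1  (source Sf1 imposes f)
bond 0 →I1  (J1 effort already set via bond 1)
bond 3 →I2  (J1: bond 1 brought effort, rest push out)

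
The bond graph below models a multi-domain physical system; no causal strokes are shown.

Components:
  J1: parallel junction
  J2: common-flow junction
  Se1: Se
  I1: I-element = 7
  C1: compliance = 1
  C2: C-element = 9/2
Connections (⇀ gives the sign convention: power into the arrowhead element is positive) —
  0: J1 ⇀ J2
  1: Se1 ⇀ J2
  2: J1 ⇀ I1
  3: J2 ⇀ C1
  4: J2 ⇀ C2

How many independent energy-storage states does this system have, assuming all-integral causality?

b1 stroke at J2  (source Se1 imposes e)
b2 stroke at I1  (I1 integral (f out))
b0 stroke at J1  (closing 0-jn rule on J1)
b3 stroke at J2  (J2 flow already set via bond 0)
b4 stroke at J2  (J2: bond 0 brought flow, rest push out)

3  (C1, C2, I1 all integral)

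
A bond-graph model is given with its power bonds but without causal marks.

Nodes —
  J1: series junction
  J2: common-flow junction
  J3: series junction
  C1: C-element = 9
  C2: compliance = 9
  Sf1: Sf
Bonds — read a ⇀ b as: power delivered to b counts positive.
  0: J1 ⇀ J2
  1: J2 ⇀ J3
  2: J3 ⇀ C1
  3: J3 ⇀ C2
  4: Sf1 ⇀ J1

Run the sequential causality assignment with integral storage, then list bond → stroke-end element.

bond 0 →J1
bond 1 →J2
bond 2 →J3
bond 3 →J3
bond 4 →Sf1

b4 |Sf1  (source Sf1 imposes f)
b0 |J1  (J1: bond 4 brought flow, rest push out)
b1 |J2  (common-f at J2 fixed by 0)
b2 |J3  (J3 flow already set via bond 1)
b3 |J3  (J3: bond 1 brought flow, rest push out)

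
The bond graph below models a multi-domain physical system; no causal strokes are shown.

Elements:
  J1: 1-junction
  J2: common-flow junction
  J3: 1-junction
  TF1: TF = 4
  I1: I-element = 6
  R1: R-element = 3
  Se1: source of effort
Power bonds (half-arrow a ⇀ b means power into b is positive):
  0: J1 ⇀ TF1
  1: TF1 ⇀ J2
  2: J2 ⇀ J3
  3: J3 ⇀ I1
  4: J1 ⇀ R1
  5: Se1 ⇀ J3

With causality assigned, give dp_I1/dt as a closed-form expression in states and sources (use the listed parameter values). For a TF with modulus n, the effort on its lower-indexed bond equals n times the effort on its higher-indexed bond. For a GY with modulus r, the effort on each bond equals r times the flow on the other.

dp_I1/dt = E_Se1 - p_I1/32

β5 |J3  (source Se1 imposes e)
β3 |I1  (I1 integral (f out))
β2 |J3  (common-f at J3 fixed by 3)
β1 |J2  (common-f at J2 fixed by 2)
β0 |TF1  (TF1: transformer flips bond 1)
β4 |J1  (1-jn J1 has f-setter on 0)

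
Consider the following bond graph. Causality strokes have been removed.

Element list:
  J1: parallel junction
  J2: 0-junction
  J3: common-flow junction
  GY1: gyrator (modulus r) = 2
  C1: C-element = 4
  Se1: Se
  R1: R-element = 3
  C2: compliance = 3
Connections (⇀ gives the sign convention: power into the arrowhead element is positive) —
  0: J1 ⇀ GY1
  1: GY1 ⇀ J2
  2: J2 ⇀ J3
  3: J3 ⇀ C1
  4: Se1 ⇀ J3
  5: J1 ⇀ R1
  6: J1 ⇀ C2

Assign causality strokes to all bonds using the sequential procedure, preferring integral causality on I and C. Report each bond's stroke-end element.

β0 →GY1
β1 →GY1
β2 →J2
β3 →J3
β4 →J3
β5 →R1
β6 →J1

bond 4 |J3  (source Se1 imposes e)
bond 3 |J3  (C1 integral (e out))
bond 2 |J2  (only one flow-in slot at J3)
bond 1 |GY1  (0-jn J2 has e-setter on 2)
bond 0 |GY1  (GY1: gyrator matches bond 1)
bond 6 |J1  (C2 outputs effort q/C2)
bond 5 |R1  (J1 effort already set via bond 6)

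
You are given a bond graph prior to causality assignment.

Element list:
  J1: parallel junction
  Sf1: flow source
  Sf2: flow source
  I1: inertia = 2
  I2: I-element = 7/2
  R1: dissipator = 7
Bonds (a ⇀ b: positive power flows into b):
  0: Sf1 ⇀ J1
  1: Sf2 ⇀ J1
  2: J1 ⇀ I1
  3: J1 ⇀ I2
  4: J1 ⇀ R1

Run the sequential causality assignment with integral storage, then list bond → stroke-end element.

b0 stroke at Sf1
b1 stroke at Sf2
b2 stroke at I1
b3 stroke at I2
b4 stroke at J1

bond 0 →Sf1  (Sf1 fixes flow; stroke at Sf1)
bond 1 →Sf2  (Sf2: flow source, stroke at near end)
bond 2 →I1  (I1 integral (f out))
bond 3 →I2  (I2 outputs flow p/I2)
bond 4 →J1  (only one effort-in slot at J1)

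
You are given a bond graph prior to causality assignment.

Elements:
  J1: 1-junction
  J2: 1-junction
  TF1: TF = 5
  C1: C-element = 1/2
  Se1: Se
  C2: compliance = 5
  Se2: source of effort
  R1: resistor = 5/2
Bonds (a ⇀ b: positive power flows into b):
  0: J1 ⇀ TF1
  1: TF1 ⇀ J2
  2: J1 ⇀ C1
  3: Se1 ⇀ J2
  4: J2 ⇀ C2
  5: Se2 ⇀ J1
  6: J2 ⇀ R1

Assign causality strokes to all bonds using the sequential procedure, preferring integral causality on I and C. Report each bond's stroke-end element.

bond 3 stroke at J2  (Se1 (Se) sets effort on bond)
bond 5 stroke at J1  (source Se2 imposes e)
bond 2 stroke at J1  (C1 integral (e out))
bond 0 stroke at TF1  (J1: last free bond brings flow in)
bond 1 stroke at J2  (TF TF1: opposite of bond 0)
bond 4 stroke at J2  (prefer integral on C2)
bond 6 stroke at R1  (only one flow-in slot at J2)

bond 0 stroke at TF1
bond 1 stroke at J2
bond 2 stroke at J1
bond 3 stroke at J2
bond 4 stroke at J2
bond 5 stroke at J1
bond 6 stroke at R1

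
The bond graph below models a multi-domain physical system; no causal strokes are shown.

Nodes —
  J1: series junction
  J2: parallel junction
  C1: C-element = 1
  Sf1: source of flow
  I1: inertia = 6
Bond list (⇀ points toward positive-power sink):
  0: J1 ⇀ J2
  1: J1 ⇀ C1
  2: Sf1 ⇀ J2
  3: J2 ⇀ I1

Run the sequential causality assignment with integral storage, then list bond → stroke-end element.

b2 |Sf1  (Sf1: flow source, stroke at near end)
b1 |J1  (C1 integral (e out))
b0 |J2  (J1: last free bond brings flow in)
b3 |I1  (J2 effort already set via bond 0)

b0 →J2
b1 →J1
b2 →Sf1
b3 →I1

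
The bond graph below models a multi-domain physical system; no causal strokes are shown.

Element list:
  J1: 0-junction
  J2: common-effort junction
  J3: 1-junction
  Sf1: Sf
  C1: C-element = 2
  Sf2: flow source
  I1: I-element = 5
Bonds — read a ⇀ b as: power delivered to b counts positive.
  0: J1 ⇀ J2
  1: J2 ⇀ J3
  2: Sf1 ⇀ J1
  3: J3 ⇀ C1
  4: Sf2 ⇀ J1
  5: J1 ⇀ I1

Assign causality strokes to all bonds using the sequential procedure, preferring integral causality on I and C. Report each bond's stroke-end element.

b0 stroke at J1
b1 stroke at J2
b2 stroke at Sf1
b3 stroke at J3
b4 stroke at Sf2
b5 stroke at I1

bond 2 stroke→Sf1  (Sf1 fixes flow; stroke at Sf1)
bond 4 stroke→Sf2  (Sf2: flow source, stroke at near end)
bond 3 stroke→J3  (prefer integral on C1)
bond 1 stroke→J2  (closing 1-jn rule on J3)
bond 0 stroke→J1  (0-jn J2 has e-setter on 1)
bond 5 stroke→I1  (J1: bond 0 brought effort, rest push out)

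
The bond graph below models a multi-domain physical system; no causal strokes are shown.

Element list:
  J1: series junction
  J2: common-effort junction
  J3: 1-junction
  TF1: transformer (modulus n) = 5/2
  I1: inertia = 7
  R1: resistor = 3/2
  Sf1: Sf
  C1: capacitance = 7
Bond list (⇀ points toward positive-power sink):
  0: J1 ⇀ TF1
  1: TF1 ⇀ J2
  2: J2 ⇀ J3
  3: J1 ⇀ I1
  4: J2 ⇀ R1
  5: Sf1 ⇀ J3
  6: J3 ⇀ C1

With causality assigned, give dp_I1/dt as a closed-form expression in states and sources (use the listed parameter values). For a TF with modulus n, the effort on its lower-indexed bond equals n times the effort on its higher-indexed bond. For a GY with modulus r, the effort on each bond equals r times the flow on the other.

dp_I1/dt = 15*F_Sf1/4 - 75*p_I1/56

bond 5 →Sf1  (source Sf1 imposes f)
bond 2 →J3  (1-jn J3 has f-setter on 5)
bond 6 →J3  (J3 flow already set via bond 5)
bond 3 →I1  (I1 outputs flow p/I1)
bond 0 →J1  (J1: bond 3 brought flow, rest push out)
bond 1 →TF1  (TF TF1: opposite of bond 0)
bond 4 →J2  (J2: last free bond brings effort in)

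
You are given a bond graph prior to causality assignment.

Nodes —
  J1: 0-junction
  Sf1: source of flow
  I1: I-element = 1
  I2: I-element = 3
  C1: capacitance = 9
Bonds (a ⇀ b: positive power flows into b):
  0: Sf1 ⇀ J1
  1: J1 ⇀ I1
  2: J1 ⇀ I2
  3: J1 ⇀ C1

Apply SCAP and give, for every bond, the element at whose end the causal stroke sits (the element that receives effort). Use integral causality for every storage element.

b0 →Sf1  (Sf1 fixes flow; stroke at Sf1)
b1 →I1  (I1: I, integral causality)
b2 →I2  (I2 integral (f out))
b3 →J1  (J1 needs exactly one e-in)

b0 stroke at Sf1
b1 stroke at I1
b2 stroke at I2
b3 stroke at J1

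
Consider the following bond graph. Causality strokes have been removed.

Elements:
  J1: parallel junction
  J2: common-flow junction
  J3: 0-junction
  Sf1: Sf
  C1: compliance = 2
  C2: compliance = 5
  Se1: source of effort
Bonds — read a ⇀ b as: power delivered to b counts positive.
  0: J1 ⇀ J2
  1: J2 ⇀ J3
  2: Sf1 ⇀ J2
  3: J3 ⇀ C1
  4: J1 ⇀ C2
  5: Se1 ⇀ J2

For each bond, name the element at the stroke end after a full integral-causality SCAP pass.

β2 |Sf1  (Sf1 fixes flow; stroke at Sf1)
β5 |J2  (Se1: effort source, stroke at far end)
β0 |J2  (J2 flow already set via bond 2)
β1 |J2  (J2: bond 2 brought flow, rest push out)
β3 |J3  (J3 needs exactly one e-in)
β4 |J1  (J1: last free bond brings effort in)

β0 stroke at J2
β1 stroke at J2
β2 stroke at Sf1
β3 stroke at J3
β4 stroke at J1
β5 stroke at J2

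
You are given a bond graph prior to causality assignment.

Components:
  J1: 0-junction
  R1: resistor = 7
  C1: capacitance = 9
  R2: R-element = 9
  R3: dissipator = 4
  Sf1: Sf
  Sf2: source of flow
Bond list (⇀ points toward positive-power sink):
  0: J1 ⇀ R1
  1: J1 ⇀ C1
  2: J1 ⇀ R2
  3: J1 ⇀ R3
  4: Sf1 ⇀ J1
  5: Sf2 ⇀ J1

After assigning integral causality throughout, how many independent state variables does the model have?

bond 4 →Sf1  (Sf1 fixes flow; stroke at Sf1)
bond 5 →Sf2  (Sf2 fixes flow; stroke at Sf2)
bond 1 →J1  (prefer integral on C1)
bond 0 →R1  (J1: bond 1 brought effort, rest push out)
bond 2 →R2  (0-jn J1 has e-setter on 1)
bond 3 →R3  (J1: bond 1 brought effort, rest push out)

1  (C1 all integral)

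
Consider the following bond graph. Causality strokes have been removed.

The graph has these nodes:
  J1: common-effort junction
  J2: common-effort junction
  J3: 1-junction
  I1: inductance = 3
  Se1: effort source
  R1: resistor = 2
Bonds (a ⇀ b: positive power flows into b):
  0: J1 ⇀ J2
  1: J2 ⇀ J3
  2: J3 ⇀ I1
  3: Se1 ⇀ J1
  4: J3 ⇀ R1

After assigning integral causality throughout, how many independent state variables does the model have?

1  (I1 all integral)

bond 3 |J1  (Se1: effort source, stroke at far end)
bond 0 |J2  (common-e at J1 fixed by 3)
bond 1 |J3  (J2 effort already set via bond 0)
bond 2 |I1  (prefer integral on I1)
bond 4 |J3  (J3 flow already set via bond 2)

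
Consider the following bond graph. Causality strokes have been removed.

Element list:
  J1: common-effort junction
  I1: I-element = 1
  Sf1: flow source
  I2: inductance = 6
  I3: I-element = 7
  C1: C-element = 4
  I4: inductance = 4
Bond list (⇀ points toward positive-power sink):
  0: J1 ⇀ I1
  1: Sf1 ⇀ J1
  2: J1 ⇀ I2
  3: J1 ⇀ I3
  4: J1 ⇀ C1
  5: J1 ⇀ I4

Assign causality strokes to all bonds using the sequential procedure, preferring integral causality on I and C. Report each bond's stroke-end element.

β0 |I1
β1 |Sf1
β2 |I2
β3 |I3
β4 |J1
β5 |I4

β1 stroke at Sf1  (Sf1 (Sf) sets flow on bond)
β0 stroke at I1  (I1 outputs flow p/I1)
β2 stroke at I2  (I2: I, integral causality)
β3 stroke at I3  (I3 integral (f out))
β4 stroke at J1  (prefer integral on C1)
β5 stroke at I4  (J1: bond 4 brought effort, rest push out)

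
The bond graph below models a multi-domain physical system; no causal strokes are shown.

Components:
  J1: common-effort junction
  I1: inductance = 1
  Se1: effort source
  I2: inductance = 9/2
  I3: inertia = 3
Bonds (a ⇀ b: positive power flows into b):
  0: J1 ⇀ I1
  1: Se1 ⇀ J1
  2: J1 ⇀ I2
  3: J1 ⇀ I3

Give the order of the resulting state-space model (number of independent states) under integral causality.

3  (I1, I2, I3 all integral)

bond 1 →J1  (Se1: effort source, stroke at far end)
bond 0 →I1  (J1 effort already set via bond 1)
bond 2 →I2  (J1 effort already set via bond 1)
bond 3 →I3  (common-e at J1 fixed by 1)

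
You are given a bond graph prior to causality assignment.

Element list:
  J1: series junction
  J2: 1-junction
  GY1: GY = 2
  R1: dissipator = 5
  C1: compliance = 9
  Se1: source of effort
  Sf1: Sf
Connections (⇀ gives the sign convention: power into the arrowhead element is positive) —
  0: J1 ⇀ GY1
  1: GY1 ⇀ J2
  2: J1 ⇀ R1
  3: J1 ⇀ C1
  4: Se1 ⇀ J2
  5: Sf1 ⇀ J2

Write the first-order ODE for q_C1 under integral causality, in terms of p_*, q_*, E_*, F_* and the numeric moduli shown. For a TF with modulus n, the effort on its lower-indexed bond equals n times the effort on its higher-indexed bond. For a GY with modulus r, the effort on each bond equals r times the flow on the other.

bond 4 stroke→J2  (Se1 (Se) sets effort on bond)
bond 5 stroke→Sf1  (Sf1 fixes flow; stroke at Sf1)
bond 1 stroke→J2  (J2: bond 5 brought flow, rest push out)
bond 0 stroke→J1  (GY GY1: same side as bond 1)
bond 3 stroke→J1  (C1: C, integral causality)
bond 2 stroke→R1  (J1: last free bond brings flow in)

dq_C1/dt = -2*F_Sf1/5 - q_C1/45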